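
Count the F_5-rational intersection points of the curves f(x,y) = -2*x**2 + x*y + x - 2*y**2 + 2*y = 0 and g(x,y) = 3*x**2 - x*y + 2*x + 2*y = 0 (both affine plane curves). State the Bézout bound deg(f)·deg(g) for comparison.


Common zeros: {(0, 0)}; count = 1; Bézout bound = 4.

deg(f) = 2, deg(g) = 2, so Bézout bound = 4.
Scan x ∈ F_5. For each x, list the y ∈ F_5 with f(x, y) ≡ 0 and those with g(x, y) ≡ 0 (mod 5); the common zeros in that column are the intersection.
  x = 0: f ≡ 0 at y ∈ {0, 1}; g ≡ 0 at y ∈ {0}; common: {0}.
  x = 1: f ≡ 0 at y ∈ {1, 3}; g ≡ 0 at y ∈ {0}; common: ∅.
  x = 2: f ≡ 0 at y ∈ ∅; g ≡ 0 at y ∈ ∅; common: ∅.
  x = 3: f ≡ 0 at y ∈ {0}; g ≡ 0 at y ∈ {3}; common: ∅.
  x = 4: f ≡ 0 at y ∈ ∅; g ≡ 0 at y ∈ {3}; common: ∅.
Collecting: common zeros = {(0, 0)}, so the count is 1.
Comparison with the Bézout bound: 1 ≤ 4 = deg(f)·deg(g), as expected for curves with no common component (the affine F_5-count falls short of the bound because intersections may lie at infinity, over extension fields, or carry multiplicity).


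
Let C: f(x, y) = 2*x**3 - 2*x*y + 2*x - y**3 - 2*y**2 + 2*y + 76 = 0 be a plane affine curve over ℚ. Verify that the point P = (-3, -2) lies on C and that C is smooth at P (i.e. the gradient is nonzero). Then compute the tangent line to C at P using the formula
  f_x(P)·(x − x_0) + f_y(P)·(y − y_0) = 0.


Tangent line at P: 60*x + 4*y + 188 = 0.

Step 1: f(-3, -2) = 0, so P lies on C.
Step 2: partial derivatives
  f_x(x, y) = 6*x**2 - 2*y + 2, f_y(x, y) = -2*x - 3*y**2 - 4*y + 2.
  f_x(P) = 60, f_y(P) = 4 (gradient nonzero, so P is smooth).
Step 3: tangent line at P: 60·(x − -3) + 4·(y − -2) = 0.
Expanding: 60*x + 4*y + 188 = 0.


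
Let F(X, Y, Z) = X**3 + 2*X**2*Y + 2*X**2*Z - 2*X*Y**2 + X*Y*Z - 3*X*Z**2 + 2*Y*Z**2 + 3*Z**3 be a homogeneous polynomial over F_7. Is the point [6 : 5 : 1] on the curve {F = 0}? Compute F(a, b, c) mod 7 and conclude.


F(6,5,1) ≡ 2 (mod 7); P is NOT on the curve.

Evaluate F(6, 5, 1) term-by-term (mod 7).
  X**3 ↦ 1·216·1·1 = 216
  2*X**2*Y ↦ 2·36·5·1 = 360
  2*X**2*Z ↦ 2·36·1·1 = 72
  -2*X*Y**2 ↦ -2·6·25·1 = -300
  X*Y*Z ↦ 1·6·5·1 = 30
  -3*X*Z**2 ↦ -3·6·1·1 = -18
  2*Y*Z**2 ↦ 2·1·5·1 = 10
  3*Z**3 ↦ 3·1·1·1 = 3
Sum: F(6, 5, 1) = (216) + (360) + (72) + (-300) + (30) + (-18) + (10) + (3) = 373.
Reducing mod 7: 373 ≡ 2 (mod 7).
Since F(a, b, c) ≡ 2 ≠ 0 (mod 7), P does NOT lie on the curve.


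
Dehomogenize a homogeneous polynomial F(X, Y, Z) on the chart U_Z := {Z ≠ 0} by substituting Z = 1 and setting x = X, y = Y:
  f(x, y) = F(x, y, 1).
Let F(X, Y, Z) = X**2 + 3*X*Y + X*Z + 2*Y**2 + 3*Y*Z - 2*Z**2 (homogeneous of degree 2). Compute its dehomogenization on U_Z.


f(x, y) = x**2 + 3*x*y + x + 2*y**2 + 3*y - 2

On U_Z we set Z = 1. Each monomial c·X^i·Y^j·Z^k in F becomes c·x^i·y^j·1^k = c·x^i·y^j.
Substituting Z = 1: F(X, Y, 1) = x**2 + 3*x*y + x + 2*y**2 + 3*y - 2.
Note: deg(f) ≤ deg(F) = 2; strict inequality happens when F is divisible by Z (lost terms).


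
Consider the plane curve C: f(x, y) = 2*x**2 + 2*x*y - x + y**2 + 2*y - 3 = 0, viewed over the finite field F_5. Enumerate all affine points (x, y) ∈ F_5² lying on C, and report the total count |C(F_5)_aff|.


Affine F_5-points: {(0, 1), (0, 2), (1, 2), (1, 4), (2, 1), (2, 3), (3, 3), (3, 4), (4, 0)}; count = 9.

For each of the 25 pairs (x, y) ∈ F_5², evaluate f(x, y) mod 5. Record the zeros.
  x = 0: [0↦2, 1↦0, 2↦0, 3↦2, 4↦1]  zeros at y ∈ {1, 2}
  x = 1: [0↦3, 1↦3, 2↦0, 3↦4, 4↦0]  zeros at y ∈ {2, 4}
  x = 2: [0↦3, 1↦0, 2↦4, 3↦0, 4↦3]  zeros at y ∈ {1, 3}
  x = 3: [0↦2, 1↦1, 2↦2, 3↦0, 4↦0]  zeros at y ∈ {3, 4}
  x = 4: [0↦0, 1↦1, 2↦4, 3↦4, 4↦1]  zeros at y ∈ {0}
Collecting zeros: affine points = {(0, 1), (0, 2), (1, 2), (1, 4), (2, 1), (2, 3), (3, 3), (3, 4), (4, 0)}.
Total count |C(F_5)_aff| = 9.


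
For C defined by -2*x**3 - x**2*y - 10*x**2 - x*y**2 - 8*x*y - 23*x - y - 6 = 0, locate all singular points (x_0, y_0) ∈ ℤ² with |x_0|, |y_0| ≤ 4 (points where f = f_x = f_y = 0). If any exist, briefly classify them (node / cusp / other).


Singular points: {(-1, -3)}; classification: node.

Compute partial derivatives:
  f_x = -6*x**2 - 2*x*y - 20*x - y**2 - 8*y - 23.
  f_y = -x**2 - 2*x*y - 8*x - 1.
Scan x_0 ∈ {−4, ..., 4}. For each x_0, f_y(x_0, y) is a polynomial in y; find its integer roots y ∈ {−4, ..., 4}, then test f_x and f at those candidates.
  x = -4: f_y(-4, y) = 8*y + 15; no integer root y with |y| ≤ 4.
  x = -3: f_y(-3, y) = 6*y + 14; no integer root y with |y| ≤ 4.
  x = -2: f_y(-2, y) = 4*y + 11; no integer root y with |y| ≤ 4.
  x = -1: f_y(-1, y) = 2*y + 6; vanishes at y ∈ {-3}. (-1, -3): f_x = 0, f = 0 — SINGULAR.
  x = 0: f_y(0, y) = -1; no integer root y with |y| ≤ 4.
  x = 1: f_y(1, y) = -2*y - 10; no integer root y with |y| ≤ 4.
  x = 2: f_y(2, y) = -4*y - 21; no integer root y with |y| ≤ 4.
  x = 3: f_y(3, y) = -6*y - 34; no integer root y with |y| ≤ 4.
  x = 4: f_y(4, y) = -8*y - 49; no integer root y with |y| ≤ 4.
Only singular point on the grid: (-1, -3).
Classify: substitute x = -1 + u, y = -3 + v and expand: f = -2*u**3 - u**2*v - u**2 - u*v**2 + v**2.
No constant or linear terms (consistent with a singular point). Quadratic part: -u**2 + v**2. Cubic part: -2*u**3 - u**2*v - u*v**2.
The quadratic part v**2 - u**2 = (v − u)(v + u) splits into two distinct linear factors, so there are two distinct tangent lines y − -3 = ±(x − -1) — this is a node (ordinary double point).
Classification: node.


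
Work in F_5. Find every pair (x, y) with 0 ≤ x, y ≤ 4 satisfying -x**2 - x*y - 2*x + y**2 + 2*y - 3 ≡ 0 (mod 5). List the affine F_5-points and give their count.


Affine F_5-points: {(0, 1), (0, 2), (1, 2), (2, 1), (2, 4)}; count = 5.

For each of the 25 pairs (x, y) ∈ F_5², evaluate f(x, y) mod 5. Record the zeros.
  x = 0: [0↦2, 1↦0, 2↦0, 3↦2, 4↦1]  zeros at y ∈ {1, 2}
  x = 1: [0↦4, 1↦1, 2↦0, 3↦1, 4↦4]  zeros at y ∈ {2}
  x = 2: [0↦4, 1↦0, 2↦3, 3↦3, 4↦0]  zeros at y ∈ {1, 4}
  x = 3: [0↦2, 1↦2, 2↦4, 3↦3, 4↦4]  zeros at y ∈ ∅
  x = 4: [0↦3, 1↦2, 2↦3, 3↦1, 4↦1]  zeros at y ∈ ∅
Collecting zeros: affine points = {(0, 1), (0, 2), (1, 2), (2, 1), (2, 4)}.
Total count |C(F_5)_aff| = 5.


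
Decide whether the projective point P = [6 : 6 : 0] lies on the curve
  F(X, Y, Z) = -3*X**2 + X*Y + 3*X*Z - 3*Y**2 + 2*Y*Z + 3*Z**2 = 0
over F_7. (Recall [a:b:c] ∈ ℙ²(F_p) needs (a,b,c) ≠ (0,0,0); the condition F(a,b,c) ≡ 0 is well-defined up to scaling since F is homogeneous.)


F(6,6,0) ≡ 2 (mod 7); P is NOT on the curve.

Evaluate F(6, 6, 0) term-by-term (mod 7).
  -3*X**2 ↦ -3·36·1·1 = -108
  X*Y ↦ 1·6·6·1 = 36
  3*X*Z ↦ 3·6·1·0 = 0
  -3*Y**2 ↦ -3·1·36·1 = -108
  2*Y*Z ↦ 2·1·6·0 = 0
  3*Z**2 ↦ 3·1·1·0 = 0
Sum: F(6, 6, 0) = (-108) + (36) + (0) + (-108) + (0) + (0) = -180.
Reducing mod 7: -180 ≡ 2 (mod 7).
Since F(a, b, c) ≡ 2 ≠ 0 (mod 7), P does NOT lie on the curve.


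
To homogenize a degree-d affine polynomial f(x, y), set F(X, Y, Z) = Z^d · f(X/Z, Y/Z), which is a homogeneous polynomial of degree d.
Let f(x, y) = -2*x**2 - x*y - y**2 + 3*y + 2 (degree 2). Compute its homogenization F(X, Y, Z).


F(X, Y, Z) = -2*X**2 - X*Y - Y**2 + 3*Y*Z + 2*Z**2

deg(f) = 2.
Substitute x = X/Z, y = Y/Z into f, then multiply by Z^2.
  monomial -2·x^2·y^0 ↦ -2·X^2·Y^0·Z^0.
  monomial -1·x^1·y^1 ↦ -1·X^1·Y^1·Z^0.
  monomial -1·x^0·y^2 ↦ -1·X^0·Y^2·Z^0.
  monomial 3·x^0·y^1 ↦ 3·X^0·Y^1·Z^1.
  monomial 2·x^0·y^0 ↦ 2·X^0·Y^0·Z^2.
Collecting: F(X, Y, Z) = -2*X**2 - X*Y - Y**2 + 3*Y*Z + 2*Z**2.


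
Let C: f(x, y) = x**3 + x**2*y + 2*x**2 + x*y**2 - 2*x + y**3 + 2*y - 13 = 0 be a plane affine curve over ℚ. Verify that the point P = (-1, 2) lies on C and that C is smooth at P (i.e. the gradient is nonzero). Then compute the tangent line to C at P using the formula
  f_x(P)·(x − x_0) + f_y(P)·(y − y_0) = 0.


Tangent line at P: -3*x + 11*y - 25 = 0.

Step 1: f(-1, 2) = 0, so P lies on C.
Step 2: partial derivatives
  f_x(x, y) = 3*x**2 + 2*x*y + 4*x + y**2 - 2, f_y(x, y) = x**2 + 2*x*y + 3*y**2 + 2.
  f_x(P) = -3, f_y(P) = 11 (gradient nonzero, so P is smooth).
Step 3: tangent line at P: -3·(x − -1) + 11·(y − 2) = 0.
Expanding: -3*x + 11*y - 25 = 0.


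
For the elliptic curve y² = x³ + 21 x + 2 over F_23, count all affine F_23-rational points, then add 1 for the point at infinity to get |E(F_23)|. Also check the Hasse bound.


Affine points = {(0, 5), (0, 18), (1, 1), (1, 22), (2, 11), (2, 12), (3, 0), (4, 9), (4, 14), (5, 5), (5, 18), (7, 3), (7, 20), (9, 0), (10, 4), (10, 19), (11, 0), (12, 2), (12, 21), (14, 2), (14, 21), (15, 9), (15, 14), (16, 8), (16, 15), (18, 5), (18, 18), (20, 2), (20, 21), (22, 7), (22, 16)}; affine count = 31; |E(F_23)| = 32.

Discriminant check: Δ ∝ 4a³ + 27b² = 4·21³ + 27·2² = 4·9261 + 27·4 ≡ 7 (mod 23). Nonzero ⇒ E is nonsingular.
For each x ∈ F_23, compute rhs = x³ + 21·x + 2 mod 23, then count y ∈ F_23 with y² ≡ rhs.
  x = 0: rhs = 2, matching y values: 5, 18 (2 points).
  x = 1: rhs = 1, matching y values: 1, 22 (2 points).
  x = 2: rhs = 6, matching y values: 11, 12 (2 points).
  x = 3: rhs = 0, matching y values: 0 (1 points).
  x = 4: rhs = 12, matching y values: 9, 14 (2 points).
  x = 5: rhs = 2, matching y values: 5, 18 (2 points).
  x = 6: rhs = 22, matching y values: none (0 points).
  x = 7: rhs = 9, matching y values: 3, 20 (2 points).
  x = 8: rhs = 15, matching y values: none (0 points).
  x = 9: rhs = 0, matching y values: 0 (1 points).
  x = 10: rhs = 16, matching y values: 4, 19 (2 points).
  x = 11: rhs = 0, matching y values: 0 (1 points).
  x = 12: rhs = 4, matching y values: 2, 21 (2 points).
  x = 13: rhs = 11, matching y values: none (0 points).
  x = 14: rhs = 4, matching y values: 2, 21 (2 points).
  x = 15: rhs = 12, matching y values: 9, 14 (2 points).
  x = 16: rhs = 18, matching y values: 8, 15 (2 points).
  x = 17: rhs = 5, matching y values: none (0 points).
  x = 18: rhs = 2, matching y values: 5, 18 (2 points).
  x = 19: rhs = 15, matching y values: none (0 points).
  x = 20: rhs = 4, matching y values: 2, 21 (2 points).
  x = 21: rhs = 21, matching y values: none (0 points).
  x = 22: rhs = 3, matching y values: 7, 16 (2 points).
Total affine count: 31.
Full point count |E(F_23)| = 31 + 1 = 32.
Hasse bound: |32 − (23+1)| = |8| = 8 ≤ 2√23 ≈ 9.5917 ✓.


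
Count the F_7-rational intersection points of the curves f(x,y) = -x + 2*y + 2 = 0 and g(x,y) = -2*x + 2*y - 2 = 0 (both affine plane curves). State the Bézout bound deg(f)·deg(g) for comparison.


Common zeros: {(3, 4)}; count = 1; Bézout bound = 1.

deg(f) = 1, deg(g) = 1, so Bézout bound = 1.
Scan x ∈ F_7. For each x, list the y ∈ F_7 with f(x, y) ≡ 0 and those with g(x, y) ≡ 0 (mod 7); the common zeros in that column are the intersection.
  x = 0: f ≡ 0 at y ∈ {6}; g ≡ 0 at y ∈ {1}; common: ∅.
  x = 1: f ≡ 0 at y ∈ {3}; g ≡ 0 at y ∈ {2}; common: ∅.
  x = 2: f ≡ 0 at y ∈ {0}; g ≡ 0 at y ∈ {3}; common: ∅.
  x = 3: f ≡ 0 at y ∈ {4}; g ≡ 0 at y ∈ {4}; common: {4}.
  x = 4: f ≡ 0 at y ∈ {1}; g ≡ 0 at y ∈ {5}; common: ∅.
  x = 5: f ≡ 0 at y ∈ {5}; g ≡ 0 at y ∈ {6}; common: ∅.
  x = 6: f ≡ 0 at y ∈ {2}; g ≡ 0 at y ∈ {0}; common: ∅.
Collecting: common zeros = {(3, 4)}, so the count is 1.
Comparison with the Bézout bound: 1 ≤ 1 = deg(f)·deg(g), as expected for curves with no common component (the bound is attained).


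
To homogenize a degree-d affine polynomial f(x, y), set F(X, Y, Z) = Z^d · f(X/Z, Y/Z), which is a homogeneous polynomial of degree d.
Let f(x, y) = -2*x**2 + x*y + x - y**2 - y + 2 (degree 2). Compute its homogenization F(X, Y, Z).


F(X, Y, Z) = -2*X**2 + X*Y + X*Z - Y**2 - Y*Z + 2*Z**2

deg(f) = 2.
Substitute x = X/Z, y = Y/Z into f, then multiply by Z^2.
  monomial -2·x^2·y^0 ↦ -2·X^2·Y^0·Z^0.
  monomial 1·x^1·y^1 ↦ 1·X^1·Y^1·Z^0.
  monomial 1·x^1·y^0 ↦ 1·X^1·Y^0·Z^1.
  monomial -1·x^0·y^2 ↦ -1·X^0·Y^2·Z^0.
  monomial -1·x^0·y^1 ↦ -1·X^0·Y^1·Z^1.
  monomial 2·x^0·y^0 ↦ 2·X^0·Y^0·Z^2.
Collecting: F(X, Y, Z) = -2*X**2 + X*Y + X*Z - Y**2 - Y*Z + 2*Z**2.


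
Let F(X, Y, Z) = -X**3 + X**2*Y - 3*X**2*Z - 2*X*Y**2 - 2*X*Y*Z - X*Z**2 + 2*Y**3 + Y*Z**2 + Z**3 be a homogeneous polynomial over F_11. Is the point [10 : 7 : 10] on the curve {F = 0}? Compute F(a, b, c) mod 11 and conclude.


F(10,7,10) ≡ 7 (mod 11); P is NOT on the curve.

Evaluate F(10, 7, 10) term-by-term (mod 11).
  -X**3 ↦ -1·1000·1·1 = -1000
  X**2*Y ↦ 1·100·7·1 = 700
  -3*X**2*Z ↦ -3·100·1·10 = -3000
  -2*X*Y**2 ↦ -2·10·49·1 = -980
  -2*X*Y*Z ↦ -2·10·7·10 = -1400
  -X*Z**2 ↦ -1·10·1·100 = -1000
  2*Y**3 ↦ 2·1·343·1 = 686
  Y*Z**2 ↦ 1·1·7·100 = 700
  Z**3 ↦ 1·1·1·1000 = 1000
Sum: F(10, 7, 10) = (-1000) + (700) + (-3000) + (-980) + (-1400) + (-1000) + (686) + (700) + (1000) = -4294.
Reducing mod 11: -4294 ≡ 7 (mod 11).
Since F(a, b, c) ≡ 7 ≠ 0 (mod 11), P does NOT lie on the curve.


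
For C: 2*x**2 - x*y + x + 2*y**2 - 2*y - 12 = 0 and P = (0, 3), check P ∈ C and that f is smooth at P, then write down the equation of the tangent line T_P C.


Tangent line at P: -2*x + 10*y - 30 = 0.

Step 1: f(0, 3) = 0, so P lies on C.
Step 2: partial derivatives
  f_x(x, y) = 4*x - y + 1, f_y(x, y) = -x + 4*y - 2.
  f_x(P) = -2, f_y(P) = 10 (gradient nonzero, so P is smooth).
Step 3: tangent line at P: -2·(x − 0) + 10·(y − 3) = 0.
Expanding: -2*x + 10*y - 30 = 0.


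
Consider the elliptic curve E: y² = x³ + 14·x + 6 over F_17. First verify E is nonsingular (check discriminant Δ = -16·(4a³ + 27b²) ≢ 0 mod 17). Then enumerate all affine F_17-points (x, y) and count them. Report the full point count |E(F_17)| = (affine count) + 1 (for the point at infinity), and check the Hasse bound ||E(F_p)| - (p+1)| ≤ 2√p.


Affine points = {(1, 2), (1, 15), (2, 5), (2, 12), (6, 0), (8, 1), (8, 16), (12, 7), (12, 10), (15, 2), (15, 15), (16, 5), (16, 12)}; affine count = 13; |E(F_17)| = 14.

Discriminant check: Δ ∝ 4a³ + 27b² = 4·14³ + 27·6² = 4·2744 + 27·36 ≡ 14 (mod 17). Nonzero ⇒ E is nonsingular.
For each x ∈ F_17, compute rhs = x³ + 14·x + 6 mod 17, then count y ∈ F_17 with y² ≡ rhs.
  x = 0: rhs = 6, matching y values: none (0 points).
  x = 1: rhs = 4, matching y values: 2, 15 (2 points).
  x = 2: rhs = 8, matching y values: 5, 12 (2 points).
  x = 3: rhs = 7, matching y values: none (0 points).
  x = 4: rhs = 7, matching y values: none (0 points).
  x = 5: rhs = 14, matching y values: none (0 points).
  x = 6: rhs = 0, matching y values: 0 (1 points).
  x = 7: rhs = 5, matching y values: none (0 points).
  x = 8: rhs = 1, matching y values: 1, 16 (2 points).
  x = 9: rhs = 11, matching y values: none (0 points).
  x = 10: rhs = 7, matching y values: none (0 points).
  x = 11: rhs = 12, matching y values: none (0 points).
  x = 12: rhs = 15, matching y values: 7, 10 (2 points).
  x = 13: rhs = 5, matching y values: none (0 points).
  x = 14: rhs = 5, matching y values: none (0 points).
  x = 15: rhs = 4, matching y values: 2, 15 (2 points).
  x = 16: rhs = 8, matching y values: 5, 12 (2 points).
Total affine count: 13.
Full point count |E(F_17)| = 13 + 1 = 14.
Hasse bound: |14 − (17+1)| = |-4| = 4 ≤ 2√17 ≈ 8.2462 ✓.


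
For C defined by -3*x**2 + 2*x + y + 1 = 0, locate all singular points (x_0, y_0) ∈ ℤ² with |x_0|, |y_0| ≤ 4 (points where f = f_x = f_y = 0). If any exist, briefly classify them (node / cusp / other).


No singular points in the scanned grid; C is smooth there.

Compute partial derivatives:
  f_x = 2 - 6*x.
  f_y = 1.
f_y = 1 is a nonzero constant, so f_y never vanishes: no point (x, y) can satisfy f = f_x = f_y = 0. In particular no (x, y) ∈ {−4, ..., 4}² is singular; the curve is smooth.


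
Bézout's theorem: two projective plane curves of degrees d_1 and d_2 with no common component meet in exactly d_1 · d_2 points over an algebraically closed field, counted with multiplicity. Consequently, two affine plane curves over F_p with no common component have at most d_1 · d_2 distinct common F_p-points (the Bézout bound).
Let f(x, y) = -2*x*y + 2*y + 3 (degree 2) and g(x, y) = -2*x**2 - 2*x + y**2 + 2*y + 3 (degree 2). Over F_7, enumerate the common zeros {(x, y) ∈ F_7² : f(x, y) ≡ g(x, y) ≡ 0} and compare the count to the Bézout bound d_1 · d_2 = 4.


Common zeros: {(5, 3)}; count = 1; Bézout bound = 4.

deg(f) = 2, deg(g) = 2, so Bézout bound = 4.
Scan x ∈ F_7. For each x, list the y ∈ F_7 with f(x, y) ≡ 0 and those with g(x, y) ≡ 0 (mod 7); the common zeros in that column are the intersection.
  x = 0: f ≡ 0 at y ∈ {2}; g ≡ 0 at y ∈ ∅; common: ∅.
  x = 1: f ≡ 0 at y ∈ ∅; g ≡ 0 at y ∈ {2, 3}; common: ∅.
  x = 2: f ≡ 0 at y ∈ {5}; g ≡ 0 at y ∈ ∅; common: ∅.
  x = 3: f ≡ 0 at y ∈ {6}; g ≡ 0 at y ∈ {0, 5}; common: ∅.
  x = 4: f ≡ 0 at y ∈ {4}; g ≡ 0 at y ∈ ∅; common: ∅.
  x = 5: f ≡ 0 at y ∈ {3}; g ≡ 0 at y ∈ {2, 3}; common: {3}.
  x = 6: f ≡ 0 at y ∈ {1}; g ≡ 0 at y ∈ ∅; common: ∅.
Collecting: common zeros = {(5, 3)}, so the count is 1.
Comparison with the Bézout bound: 1 ≤ 4 = deg(f)·deg(g), as expected for curves with no common component (the affine F_7-count falls short of the bound because intersections may lie at infinity, over extension fields, or carry multiplicity).


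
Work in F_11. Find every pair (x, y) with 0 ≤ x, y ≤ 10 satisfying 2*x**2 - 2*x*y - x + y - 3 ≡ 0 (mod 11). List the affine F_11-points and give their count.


Affine F_11-points: {(0, 3), (1, 9), (2, 1), (3, 9), (4, 2), (5, 1), (7, 0), (8, 10), (9, 3), (10, 0)}; count = 10.

For each of the 121 pairs (x, y) ∈ F_11², evaluate f(x, y) mod 11. Record the zeros.
  x = 0: [0↦8, 1↦9, 2↦10, 3↦0, 4↦1, 5↦2, 6↦3, 7↦4, 8↦5, 9↦6, 10↦7]  zeros at y ∈ {3}
  x = 1: [0↦9, 1↦8, 2↦7, 3↦6, 4↦5, 5↦4, 6↦3, 7↦2, 8↦1, 9↦0, 10↦10]  zeros at y ∈ {9}
  x = 2: [0↦3, 1↦0, 2↦8, 3↦5, 4↦2, 5↦10, 6↦7, 7↦4, 8↦1, 9↦9, 10↦6]  zeros at y ∈ {1}
  x = 3: [0↦1, 1↦7, 2↦2, 3↦8, 4↦3, 5↦9, 6↦4, 7↦10, 8↦5, 9↦0, 10↦6]  zeros at y ∈ {9}
  x = 4: [0↦3, 1↦7, 2↦0, 3↦4, 4↦8, 5↦1, 6↦5, 7↦9, 8↦2, 9↦6, 10↦10]  zeros at y ∈ {2}
  x = 5: [0↦9, 1↦0, 2↦2, 3↦4, 4↦6, 5↦8, 6↦10, 7↦1, 8↦3, 9↦5, 10↦7]  zeros at y ∈ {1}
  x = 6: [0↦8, 1↦8, 2↦8, 3↦8, 4↦8, 5↦8, 6↦8, 7↦8, 8↦8, 9↦8, 10↦8]  zeros at y ∈ ∅
  x = 7: [0↦0, 1↦9, 2↦7, 3↦5, 4↦3, 5↦1, 6↦10, 7↦8, 8↦6, 9↦4, 10↦2]  zeros at y ∈ {0}
  x = 8: [0↦7, 1↦3, 2↦10, 3↦6, 4↦2, 5↦9, 6↦5, 7↦1, 8↦8, 9↦4, 10↦0]  zeros at y ∈ {10}
  x = 9: [0↦7, 1↦1, 2↦6, 3↦0, 4↦5, 5↦10, 6↦4, 7↦9, 8↦3, 9↦8, 10↦2]  zeros at y ∈ {3}
  x = 10: [0↦0, 1↦3, 2↦6, 3↦9, 4↦1, 5↦4, 6↦7, 7↦10, 8↦2, 9↦5, 10↦8]  zeros at y ∈ {0}
Collecting zeros: affine points = {(0, 3), (1, 9), (2, 1), (3, 9), (4, 2), (5, 1), (7, 0), (8, 10), (9, 3), (10, 0)}.
Total count |C(F_11)_aff| = 10.


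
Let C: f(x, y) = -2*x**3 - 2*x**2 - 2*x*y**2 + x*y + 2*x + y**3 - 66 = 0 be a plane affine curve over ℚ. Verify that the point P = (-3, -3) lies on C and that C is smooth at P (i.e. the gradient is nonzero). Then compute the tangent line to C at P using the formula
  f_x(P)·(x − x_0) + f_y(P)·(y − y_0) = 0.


Tangent line at P: -61*x - 12*y - 219 = 0.

Step 1: f(-3, -3) = 0, so P lies on C.
Step 2: partial derivatives
  f_x(x, y) = -6*x**2 - 4*x - 2*y**2 + y + 2, f_y(x, y) = -4*x*y + x + 3*y**2.
  f_x(P) = -61, f_y(P) = -12 (gradient nonzero, so P is smooth).
Step 3: tangent line at P: -61·(x − -3) + -12·(y − -3) = 0.
Expanding: -61*x - 12*y - 219 = 0.


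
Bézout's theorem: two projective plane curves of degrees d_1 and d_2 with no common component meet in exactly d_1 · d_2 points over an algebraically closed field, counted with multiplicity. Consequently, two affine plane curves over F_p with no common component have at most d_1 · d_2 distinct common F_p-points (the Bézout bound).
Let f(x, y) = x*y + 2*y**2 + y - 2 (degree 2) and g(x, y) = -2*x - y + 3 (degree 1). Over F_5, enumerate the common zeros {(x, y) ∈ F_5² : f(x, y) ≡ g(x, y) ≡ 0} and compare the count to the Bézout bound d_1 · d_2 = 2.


Common zeros: ∅; count = 0; Bézout bound = 2.

deg(f) = 2, deg(g) = 1, so Bézout bound = 2.
Scan x ∈ F_5. For each x, list the y ∈ F_5 with f(x, y) ≡ 0 and those with g(x, y) ≡ 0 (mod 5); the common zeros in that column are the intersection.
  x = 0: f ≡ 0 at y ∈ ∅; g ≡ 0 at y ∈ {3}; common: ∅.
  x = 1: f ≡ 0 at y ∈ {2}; g ≡ 0 at y ∈ {1}; common: ∅.
  x = 2: f ≡ 0 at y ∈ {3}; g ≡ 0 at y ∈ {4}; common: ∅.
  x = 3: f ≡ 0 at y ∈ ∅; g ≡ 0 at y ∈ {2}; common: ∅.
  x = 4: f ≡ 0 at y ∈ {1, 4}; g ≡ 0 at y ∈ {0}; common: ∅.
Collecting: common zeros = ∅, so the count is 0.
Comparison with the Bézout bound: 0 ≤ 2 = deg(f)·deg(g), as expected for curves with no common component (the affine F_5-count falls short of the bound because intersections may lie at infinity, over extension fields, or carry multiplicity).


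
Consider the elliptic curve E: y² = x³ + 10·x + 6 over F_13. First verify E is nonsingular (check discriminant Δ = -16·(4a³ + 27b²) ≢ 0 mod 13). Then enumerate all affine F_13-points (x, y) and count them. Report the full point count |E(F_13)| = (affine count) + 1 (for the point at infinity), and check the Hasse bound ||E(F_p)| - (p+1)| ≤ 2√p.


Affine points = {(1, 2), (1, 11), (5, 5), (5, 8), (6, 3), (6, 10), (7, 4), (7, 9), (8, 0), (10, 1), (10, 12), (11, 2), (11, 11)}; affine count = 13; |E(F_13)| = 14.

Discriminant check: Δ ∝ 4a³ + 27b² = 4·10³ + 27·6² = 4·1000 + 27·36 ≡ 6 (mod 13). Nonzero ⇒ E is nonsingular.
For each x ∈ F_13, compute rhs = x³ + 10·x + 6 mod 13, then count y ∈ F_13 with y² ≡ rhs.
  x = 0: rhs = 6, matching y values: none (0 points).
  x = 1: rhs = 4, matching y values: 2, 11 (2 points).
  x = 2: rhs = 8, matching y values: none (0 points).
  x = 3: rhs = 11, matching y values: none (0 points).
  x = 4: rhs = 6, matching y values: none (0 points).
  x = 5: rhs = 12, matching y values: 5, 8 (2 points).
  x = 6: rhs = 9, matching y values: 3, 10 (2 points).
  x = 7: rhs = 3, matching y values: 4, 9 (2 points).
  x = 8: rhs = 0, matching y values: 0 (1 points).
  x = 9: rhs = 6, matching y values: none (0 points).
  x = 10: rhs = 1, matching y values: 1, 12 (2 points).
  x = 11: rhs = 4, matching y values: 2, 11 (2 points).
  x = 12: rhs = 8, matching y values: none (0 points).
Total affine count: 13.
Full point count |E(F_13)| = 13 + 1 = 14.
Hasse bound: |14 − (13+1)| = |0| = 0 ≤ 2√13 ≈ 7.2111 ✓.


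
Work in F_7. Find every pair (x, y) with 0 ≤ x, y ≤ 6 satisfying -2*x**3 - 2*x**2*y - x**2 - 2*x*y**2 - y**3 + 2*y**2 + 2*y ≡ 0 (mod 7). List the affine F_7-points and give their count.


Affine F_7-points: {(0, 0), (2, 4), (3, 0), (3, 1), (3, 2), (4, 3), (4, 6), (5, 3), (5, 5)}; count = 9.

For each of the 49 pairs (x, y) ∈ F_7², evaluate f(x, y) mod 7. Record the zeros.
  x = 0: [0↦0, 1↦3, 2↦4, 3↦4, 4↦4, 5↦5, 6↦1]  zeros at y ∈ {0}
  x = 1: [0↦4, 1↦3, 2↦3, 3↦5, 4↦3, 5↦5, 6↦5]  zeros at y ∈ ∅
  x = 2: [0↦1, 1↦6, 2↦1, 3↦1, 4↦0, 5↦6, 6↦6]  zeros at y ∈ {4}
  x = 3: [0↦0, 1↦0, 2↦0, 3↦1, 4↦4, 5↦3, 6↦6]  zeros at y ∈ {0, 1, 2}
  x = 4: [0↦3, 1↦1, 2↦2, 3↦0, 4↦3, 5↦5, 6↦0]  zeros at y ∈ {3, 6}
  x = 5: [0↦5, 1↦4, 2↦2, 3↦0, 4↦6, 5↦0, 6↦4]  zeros at y ∈ {3, 5}
  x = 6: [0↦1, 1↦4, 2↦2, 3↦3, 4↦1, 5↦4, 6↦6]  zeros at y ∈ ∅
Collecting zeros: affine points = {(0, 0), (2, 4), (3, 0), (3, 1), (3, 2), (4, 3), (4, 6), (5, 3), (5, 5)}.
Total count |C(F_7)_aff| = 9.


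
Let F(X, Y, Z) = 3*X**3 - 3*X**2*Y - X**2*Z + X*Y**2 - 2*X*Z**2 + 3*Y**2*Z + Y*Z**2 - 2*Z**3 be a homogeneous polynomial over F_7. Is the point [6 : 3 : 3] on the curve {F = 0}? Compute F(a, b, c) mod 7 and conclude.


F(6,3,3) ≡ 6 (mod 7); P is NOT on the curve.

Evaluate F(6, 3, 3) term-by-term (mod 7).
  3*X**3 ↦ 3·216·1·1 = 648
  -3*X**2*Y ↦ -3·36·3·1 = -324
  -X**2*Z ↦ -1·36·1·3 = -108
  X*Y**2 ↦ 1·6·9·1 = 54
  -2*X*Z**2 ↦ -2·6·1·9 = -108
  3*Y**2*Z ↦ 3·1·9·3 = 81
  Y*Z**2 ↦ 1·1·3·9 = 27
  -2*Z**3 ↦ -2·1·1·27 = -54
Sum: F(6, 3, 3) = (648) + (-324) + (-108) + (54) + (-108) + (81) + (27) + (-54) = 216.
Reducing mod 7: 216 ≡ 6 (mod 7).
Since F(a, b, c) ≡ 6 ≠ 0 (mod 7), P does NOT lie on the curve.


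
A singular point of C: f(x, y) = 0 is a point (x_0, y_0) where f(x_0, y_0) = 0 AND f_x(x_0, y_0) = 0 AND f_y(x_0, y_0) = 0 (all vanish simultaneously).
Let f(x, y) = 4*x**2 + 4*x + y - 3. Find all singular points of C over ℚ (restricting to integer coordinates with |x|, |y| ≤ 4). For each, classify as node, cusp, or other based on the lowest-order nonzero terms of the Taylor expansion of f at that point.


No singular points in the scanned grid; C is smooth there.

Compute partial derivatives:
  f_x = 8*x + 4.
  f_y = 1.
f_y = 1 is a nonzero constant, so f_y never vanishes: no point (x, y) can satisfy f = f_x = f_y = 0. In particular no (x, y) ∈ {−4, ..., 4}² is singular; the curve is smooth.


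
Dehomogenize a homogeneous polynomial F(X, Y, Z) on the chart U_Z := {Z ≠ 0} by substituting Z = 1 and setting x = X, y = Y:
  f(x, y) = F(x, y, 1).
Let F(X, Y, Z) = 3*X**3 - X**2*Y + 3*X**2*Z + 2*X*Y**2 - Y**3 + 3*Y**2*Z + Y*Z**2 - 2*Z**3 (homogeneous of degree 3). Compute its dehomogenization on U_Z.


f(x, y) = 3*x**3 - x**2*y + 3*x**2 + 2*x*y**2 - y**3 + 3*y**2 + y - 2

On U_Z we set Z = 1. Each monomial c·X^i·Y^j·Z^k in F becomes c·x^i·y^j·1^k = c·x^i·y^j.
Substituting Z = 1: F(X, Y, 1) = 3*x**3 - x**2*y + 3*x**2 + 2*x*y**2 - y**3 + 3*y**2 + y - 2.
Note: deg(f) ≤ deg(F) = 3; strict inequality happens when F is divisible by Z (lost terms).


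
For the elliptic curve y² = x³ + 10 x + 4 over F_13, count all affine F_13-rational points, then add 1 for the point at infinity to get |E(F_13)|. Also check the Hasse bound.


Affine points = {(0, 2), (0, 11), (3, 3), (3, 10), (4, 2), (4, 11), (5, 6), (5, 7), (7, 1), (7, 12), (9, 2), (9, 11), (10, 5), (10, 8)}; affine count = 14; |E(F_13)| = 15.

Discriminant check: Δ ∝ 4a³ + 27b² = 4·10³ + 27·4² = 4·1000 + 27·16 ≡ 12 (mod 13). Nonzero ⇒ E is nonsingular.
For each x ∈ F_13, compute rhs = x³ + 10·x + 4 mod 13, then count y ∈ F_13 with y² ≡ rhs.
  x = 0: rhs = 4, matching y values: 2, 11 (2 points).
  x = 1: rhs = 2, matching y values: none (0 points).
  x = 2: rhs = 6, matching y values: none (0 points).
  x = 3: rhs = 9, matching y values: 3, 10 (2 points).
  x = 4: rhs = 4, matching y values: 2, 11 (2 points).
  x = 5: rhs = 10, matching y values: 6, 7 (2 points).
  x = 6: rhs = 7, matching y values: none (0 points).
  x = 7: rhs = 1, matching y values: 1, 12 (2 points).
  x = 8: rhs = 11, matching y values: none (0 points).
  x = 9: rhs = 4, matching y values: 2, 11 (2 points).
  x = 10: rhs = 12, matching y values: 5, 8 (2 points).
  x = 11: rhs = 2, matching y values: none (0 points).
  x = 12: rhs = 6, matching y values: none (0 points).
Total affine count: 14.
Full point count |E(F_13)| = 14 + 1 = 15.
Hasse bound: |15 − (13+1)| = |1| = 1 ≤ 2√13 ≈ 7.2111 ✓.


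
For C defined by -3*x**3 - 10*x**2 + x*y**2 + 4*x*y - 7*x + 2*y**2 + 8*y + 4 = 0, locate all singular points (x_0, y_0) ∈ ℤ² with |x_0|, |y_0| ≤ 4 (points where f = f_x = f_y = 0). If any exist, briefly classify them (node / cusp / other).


Singular points: {(-1, -2)}; classification: node.

Compute partial derivatives:
  f_x = -9*x**2 - 20*x + y**2 + 4*y - 7.
  f_y = 2*x*y + 4*x + 4*y + 8.
Scan x_0 ∈ {−4, ..., 4}. For each x_0, f_y(x_0, y) is a polynomial in y; find its integer roots y ∈ {−4, ..., 4}, then test f_x and f at those candidates.
  x = -4: f_y(-4, y) = -4*y - 8; vanishes at y ∈ {-2}. (-4, -2): f_x = -75 ≠ 0.
  x = -3: f_y(-3, y) = -2*y - 4; vanishes at y ∈ {-2}. (-3, -2): f_x = -32 ≠ 0.
  x = -2: f_y(-2, y) = 0; vanishes at y ∈ {-4, -3, -2, -1, 0, 1, 2, 3, 4}. (-2, -4): f_x = -3 ≠ 0; (-2, -3): f_x = -6 ≠ 0; (-2, -2): f_x = -7 ≠ 0; (-2, -1): f_x = -6 ≠ 0; (-2, 0): f_x = -3 ≠ 0; (-2, 1): f_x = 2 ≠ 0; (-2, 2): f_x = 9 ≠ 0; (-2, 3): f_x = 18 ≠ 0; (-2, 4): f_x = 29 ≠ 0.
  x = -1: f_y(-1, y) = 2*y + 4; vanishes at y ∈ {-2}. (-1, -2): f_x = 0, f = 0 — SINGULAR.
  x = 0: f_y(0, y) = 4*y + 8; vanishes at y ∈ {-2}. (0, -2): f_x = -11 ≠ 0.
  x = 1: f_y(1, y) = 6*y + 12; vanishes at y ∈ {-2}. (1, -2): f_x = -40 ≠ 0.
  x = 2: f_y(2, y) = 8*y + 16; vanishes at y ∈ {-2}. (2, -2): f_x = -87 ≠ 0.
  x = 3: f_y(3, y) = 10*y + 20; vanishes at y ∈ {-2}. (3, -2): f_x = -152 ≠ 0.
  x = 4: f_y(4, y) = 12*y + 24; vanishes at y ∈ {-2}. (4, -2): f_x = -235 ≠ 0.
Only singular point on the grid: (-1, -2).
Classify: substitute x = -1 + u, y = -2 + v and expand: f = -3*u**3 - u**2 + u*v**2 + v**2.
No constant or linear terms (consistent with a singular point). Quadratic part: -u**2 + v**2. Cubic part: -3*u**3 + u*v**2.
The quadratic part v**2 - u**2 = (v − u)(v + u) splits into two distinct linear factors, so there are two distinct tangent lines y − -2 = ±(x − -1) — this is a node (ordinary double point).
Classification: node.


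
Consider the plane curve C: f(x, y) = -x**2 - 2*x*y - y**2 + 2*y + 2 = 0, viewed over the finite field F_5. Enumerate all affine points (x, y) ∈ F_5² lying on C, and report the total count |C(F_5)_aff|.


Affine F_5-points: {(1, 1), (1, 4), (2, 1), (2, 2), (4, 2)}; count = 5.

For each of the 25 pairs (x, y) ∈ F_5², evaluate f(x, y) mod 5. Record the zeros.
  x = 0: [0↦2, 1↦3, 2↦2, 3↦4, 4↦4]  zeros at y ∈ ∅
  x = 1: [0↦1, 1↦0, 2↦2, 3↦2, 4↦0]  zeros at y ∈ {1, 4}
  x = 2: [0↦3, 1↦0, 2↦0, 3↦3, 4↦4]  zeros at y ∈ {1, 2}
  x = 3: [0↦3, 1↦3, 2↦1, 3↦2, 4↦1]  zeros at y ∈ ∅
  x = 4: [0↦1, 1↦4, 2↦0, 3↦4, 4↦1]  zeros at y ∈ {2}
Collecting zeros: affine points = {(1, 1), (1, 4), (2, 1), (2, 2), (4, 2)}.
Total count |C(F_5)_aff| = 5.


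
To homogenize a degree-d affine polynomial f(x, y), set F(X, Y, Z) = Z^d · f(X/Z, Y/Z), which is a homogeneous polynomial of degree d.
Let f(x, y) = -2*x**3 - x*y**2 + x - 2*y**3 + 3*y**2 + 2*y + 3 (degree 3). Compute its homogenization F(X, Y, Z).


F(X, Y, Z) = -2*X**3 - X*Y**2 + X*Z**2 - 2*Y**3 + 3*Y**2*Z + 2*Y*Z**2 + 3*Z**3

deg(f) = 3.
Substitute x = X/Z, y = Y/Z into f, then multiply by Z^3.
  monomial -2·x^3·y^0 ↦ -2·X^3·Y^0·Z^0.
  monomial -1·x^1·y^2 ↦ -1·X^1·Y^2·Z^0.
  monomial 1·x^1·y^0 ↦ 1·X^1·Y^0·Z^2.
  monomial -2·x^0·y^3 ↦ -2·X^0·Y^3·Z^0.
  monomial 3·x^0·y^2 ↦ 3·X^0·Y^2·Z^1.
  monomial 2·x^0·y^1 ↦ 2·X^0·Y^1·Z^2.
  monomial 3·x^0·y^0 ↦ 3·X^0·Y^0·Z^3.
Collecting: F(X, Y, Z) = -2*X**3 - X*Y**2 + X*Z**2 - 2*Y**3 + 3*Y**2*Z + 2*Y*Z**2 + 3*Z**3.


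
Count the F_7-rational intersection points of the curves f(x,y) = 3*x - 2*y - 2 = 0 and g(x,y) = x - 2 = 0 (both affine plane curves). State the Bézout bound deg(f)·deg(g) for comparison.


Common zeros: {(2, 2)}; count = 1; Bézout bound = 1.

deg(f) = 1, deg(g) = 1, so Bézout bound = 1.
Scan x ∈ F_7. For each x, list the y ∈ F_7 with f(x, y) ≡ 0 and those with g(x, y) ≡ 0 (mod 7); the common zeros in that column are the intersection.
  x = 0: f ≡ 0 at y ∈ {6}; g ≡ 0 at y ∈ ∅; common: ∅.
  x = 1: f ≡ 0 at y ∈ {4}; g ≡ 0 at y ∈ ∅; common: ∅.
  x = 2: f ≡ 0 at y ∈ {2}; g ≡ 0 at y ∈ {0, 1, 2, 3, 4, 5, 6}; common: {2}.
  x = 3: f ≡ 0 at y ∈ {0}; g ≡ 0 at y ∈ ∅; common: ∅.
  x = 4: f ≡ 0 at y ∈ {5}; g ≡ 0 at y ∈ ∅; common: ∅.
  x = 5: f ≡ 0 at y ∈ {3}; g ≡ 0 at y ∈ ∅; common: ∅.
  x = 6: f ≡ 0 at y ∈ {1}; g ≡ 0 at y ∈ ∅; common: ∅.
Collecting: common zeros = {(2, 2)}, so the count is 1.
Comparison with the Bézout bound: 1 ≤ 1 = deg(f)·deg(g), as expected for curves with no common component (the bound is attained).


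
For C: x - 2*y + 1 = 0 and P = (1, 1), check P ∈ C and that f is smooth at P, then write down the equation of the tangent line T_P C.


Tangent line at P: x - 2*y + 1 = 0.

Step 1: f(1, 1) = 0, so P lies on C.
Step 2: partial derivatives
  f_x(x, y) = 1, f_y(x, y) = -2.
  f_x(P) = 1, f_y(P) = -2 (gradient nonzero, so P is smooth).
Step 3: tangent line at P: 1·(x − 1) + -2·(y − 1) = 0.
Expanding: x - 2*y + 1 = 0.


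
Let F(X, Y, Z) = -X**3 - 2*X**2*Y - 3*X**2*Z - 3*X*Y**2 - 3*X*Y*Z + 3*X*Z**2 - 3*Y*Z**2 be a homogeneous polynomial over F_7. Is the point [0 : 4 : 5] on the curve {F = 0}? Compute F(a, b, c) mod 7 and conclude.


F(0,4,5) ≡ 1 (mod 7); P is NOT on the curve.

Evaluate F(0, 4, 5) term-by-term (mod 7).
  -X**3 ↦ -1·0·1·1 = 0
  -2*X**2*Y ↦ -2·0·4·1 = 0
  -3*X**2*Z ↦ -3·0·1·5 = 0
  -3*X*Y**2 ↦ -3·0·16·1 = 0
  -3*X*Y*Z ↦ -3·0·4·5 = 0
  3*X*Z**2 ↦ 3·0·1·25 = 0
  -3*Y*Z**2 ↦ -3·1·4·25 = -300
Sum: F(0, 4, 5) = (0) + (0) + (0) + (0) + (0) + (0) + (-300) = -300.
Reducing mod 7: -300 ≡ 1 (mod 7).
Since F(a, b, c) ≡ 1 ≠ 0 (mod 7), P does NOT lie on the curve.


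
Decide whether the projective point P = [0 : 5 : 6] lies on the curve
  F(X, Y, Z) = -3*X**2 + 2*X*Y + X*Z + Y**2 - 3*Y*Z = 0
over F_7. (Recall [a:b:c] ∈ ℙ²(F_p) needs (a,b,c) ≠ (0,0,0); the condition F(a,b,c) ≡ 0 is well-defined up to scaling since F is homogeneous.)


F(0,5,6) ≡ 5 (mod 7); P is NOT on the curve.

Evaluate F(0, 5, 6) term-by-term (mod 7).
  -3*X**2 ↦ -3·0·1·1 = 0
  2*X*Y ↦ 2·0·5·1 = 0
  X*Z ↦ 1·0·1·6 = 0
  Y**2 ↦ 1·1·25·1 = 25
  -3*Y*Z ↦ -3·1·5·6 = -90
Sum: F(0, 5, 6) = (0) + (0) + (0) + (25) + (-90) = -65.
Reducing mod 7: -65 ≡ 5 (mod 7).
Since F(a, b, c) ≡ 5 ≠ 0 (mod 7), P does NOT lie on the curve.


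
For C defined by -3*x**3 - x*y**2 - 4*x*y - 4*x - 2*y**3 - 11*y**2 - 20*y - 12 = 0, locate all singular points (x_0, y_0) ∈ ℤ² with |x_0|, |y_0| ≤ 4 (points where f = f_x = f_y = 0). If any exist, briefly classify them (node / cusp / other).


Singular points: {(0, -2)}; classification: cusp.

Compute partial derivatives:
  f_x = -9*x**2 - y**2 - 4*y - 4.
  f_y = -2*x*y - 4*x - 6*y**2 - 22*y - 20.
Scan x_0 ∈ {−4, ..., 4}. For each x_0, f_y(x_0, y) is a polynomial in y; find its integer roots y ∈ {−4, ..., 4}, then test f_x and f at those candidates.
  x = -4: f_y(-4, y) = -6*y**2 - 14*y - 4; vanishes at y ∈ {-2}. (-4, -2): f_x = -144 ≠ 0.
  x = -3: f_y(-3, y) = -6*y**2 - 16*y - 8; vanishes at y ∈ {-2}. (-3, -2): f_x = -81 ≠ 0.
  x = -2: f_y(-2, y) = -6*y**2 - 18*y - 12; vanishes at y ∈ {-2, -1}. (-2, -2): f_x = -36 ≠ 0; (-2, -1): f_x = -37 ≠ 0.
  x = -1: f_y(-1, y) = -6*y**2 - 20*y - 16; vanishes at y ∈ {-2}. (-1, -2): f_x = -9 ≠ 0.
  x = 0: f_y(0, y) = -6*y**2 - 22*y - 20; vanishes at y ∈ {-2}. (0, -2): f_x = 0, f = 0 — SINGULAR.
  x = 1: f_y(1, y) = -6*y**2 - 24*y - 24; vanishes at y ∈ {-2}. (1, -2): f_x = -9 ≠ 0.
  x = 2: f_y(2, y) = -6*y**2 - 26*y - 28; vanishes at y ∈ {-2}. (2, -2): f_x = -36 ≠ 0.
  x = 3: f_y(3, y) = -6*y**2 - 28*y - 32; vanishes at y ∈ {-2}. (3, -2): f_x = -81 ≠ 0.
  x = 4: f_y(4, y) = -6*y**2 - 30*y - 36; vanishes at y ∈ {-3, -2}. (4, -3): f_x = -145 ≠ 0; (4, -2): f_x = -144 ≠ 0.
Only singular point on the grid: (0, -2).
Classify: substitute x = 0 + u, y = -2 + v and expand: f = -3*u**3 - u*v**2 - 2*v**3 + v**2.
No constant or linear terms (consistent with a singular point). Quadratic part: v**2. Cubic part: -3*u**3 - u*v**2 - 2*v**3.
The quadratic part v**2 is a perfect square, so there is a single (double) tangent line v = 0, i.e. y = -2. Restricting the cubic part to that line (v = 0) leaves -3*u**3 ≠ 0, so f is not divisible by v and the branch is v² ≈ 3*u**3 to lowest order — this is a cusp.
Classification: cusp.


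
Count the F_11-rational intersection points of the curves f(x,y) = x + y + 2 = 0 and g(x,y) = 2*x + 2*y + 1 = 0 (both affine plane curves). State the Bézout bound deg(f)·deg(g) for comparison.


Common zeros: ∅; count = 0; Bézout bound = 1.

deg(f) = 1, deg(g) = 1, so Bézout bound = 1.
Scan x ∈ F_11. For each x, list the y ∈ F_11 with f(x, y) ≡ 0 and those with g(x, y) ≡ 0 (mod 11); the common zeros in that column are the intersection.
  x = 0: f ≡ 0 at y ∈ {9}; g ≡ 0 at y ∈ {5}; common: ∅.
  x = 1: f ≡ 0 at y ∈ {8}; g ≡ 0 at y ∈ {4}; common: ∅.
  x = 2: f ≡ 0 at y ∈ {7}; g ≡ 0 at y ∈ {3}; common: ∅.
  x = 3: f ≡ 0 at y ∈ {6}; g ≡ 0 at y ∈ {2}; common: ∅.
  x = 4: f ≡ 0 at y ∈ {5}; g ≡ 0 at y ∈ {1}; common: ∅.
  x = 5: f ≡ 0 at y ∈ {4}; g ≡ 0 at y ∈ {0}; common: ∅.
  x = 6: f ≡ 0 at y ∈ {3}; g ≡ 0 at y ∈ {10}; common: ∅.
  x = 7: f ≡ 0 at y ∈ {2}; g ≡ 0 at y ∈ {9}; common: ∅.
  x = 8: f ≡ 0 at y ∈ {1}; g ≡ 0 at y ∈ {8}; common: ∅.
  x = 9: f ≡ 0 at y ∈ {0}; g ≡ 0 at y ∈ {7}; common: ∅.
  x = 10: f ≡ 0 at y ∈ {10}; g ≡ 0 at y ∈ {6}; common: ∅.
Collecting: common zeros = ∅, so the count is 0.
Comparison with the Bézout bound: 0 ≤ 1 = deg(f)·deg(g), as expected for curves with no common component (the affine F_11-count falls short of the bound because intersections may lie at infinity, over extension fields, or carry multiplicity).


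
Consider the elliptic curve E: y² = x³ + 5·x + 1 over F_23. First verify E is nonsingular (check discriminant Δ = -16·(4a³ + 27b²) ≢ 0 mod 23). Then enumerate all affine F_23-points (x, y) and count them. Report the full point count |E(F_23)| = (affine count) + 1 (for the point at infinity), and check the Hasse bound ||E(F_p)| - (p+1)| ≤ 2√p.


Affine points = {(0, 1), (0, 22), (4, 4), (4, 19), (5, 6), (5, 17), (8, 1), (8, 22), (9, 4), (9, 19), (10, 4), (10, 19), (12, 8), (12, 15), (13, 3), (13, 20), (14, 3), (14, 20), (15, 1), (15, 22), (17, 10), (17, 13), (18, 9), (18, 14), (19, 3), (19, 20), (21, 11), (21, 12), (22, 8), (22, 15)}; affine count = 30; |E(F_23)| = 31.

Discriminant check: Δ ∝ 4a³ + 27b² = 4·5³ + 27·1² = 4·125 + 27·1 ≡ 21 (mod 23). Nonzero ⇒ E is nonsingular.
For each x ∈ F_23, compute rhs = x³ + 5·x + 1 mod 23, then count y ∈ F_23 with y² ≡ rhs.
  x = 0: rhs = 1, matching y values: 1, 22 (2 points).
  x = 1: rhs = 7, matching y values: none (0 points).
  x = 2: rhs = 19, matching y values: none (0 points).
  x = 3: rhs = 20, matching y values: none (0 points).
  x = 4: rhs = 16, matching y values: 4, 19 (2 points).
  x = 5: rhs = 13, matching y values: 6, 17 (2 points).
  x = 6: rhs = 17, matching y values: none (0 points).
  x = 7: rhs = 11, matching y values: none (0 points).
  x = 8: rhs = 1, matching y values: 1, 22 (2 points).
  x = 9: rhs = 16, matching y values: 4, 19 (2 points).
  x = 10: rhs = 16, matching y values: 4, 19 (2 points).
  x = 11: rhs = 7, matching y values: none (0 points).
  x = 12: rhs = 18, matching y values: 8, 15 (2 points).
  x = 13: rhs = 9, matching y values: 3, 20 (2 points).
  x = 14: rhs = 9, matching y values: 3, 20 (2 points).
  x = 15: rhs = 1, matching y values: 1, 22 (2 points).
  x = 16: rhs = 14, matching y values: none (0 points).
  x = 17: rhs = 8, matching y values: 10, 13 (2 points).
  x = 18: rhs = 12, matching y values: 9, 14 (2 points).
  x = 19: rhs = 9, matching y values: 3, 20 (2 points).
  x = 20: rhs = 5, matching y values: none (0 points).
  x = 21: rhs = 6, matching y values: 11, 12 (2 points).
  x = 22: rhs = 18, matching y values: 8, 15 (2 points).
Total affine count: 30.
Full point count |E(F_23)| = 30 + 1 = 31.
Hasse bound: |31 − (23+1)| = |7| = 7 ≤ 2√23 ≈ 9.5917 ✓.


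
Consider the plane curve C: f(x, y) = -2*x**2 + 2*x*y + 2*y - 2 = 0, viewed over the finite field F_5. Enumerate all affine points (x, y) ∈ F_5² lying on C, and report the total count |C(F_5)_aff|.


Affine F_5-points: {(0, 1), (1, 1), (2, 0), (3, 0)}; count = 4.

For each of the 25 pairs (x, y) ∈ F_5², evaluate f(x, y) mod 5. Record the zeros.
  x = 0: [0↦3, 1↦0, 2↦2, 3↦4, 4↦1]  zeros at y ∈ {1}
  x = 1: [0↦1, 1↦0, 2↦4, 3↦3, 4↦2]  zeros at y ∈ {1}
  x = 2: [0↦0, 1↦1, 2↦2, 3↦3, 4↦4]  zeros at y ∈ {0}
  x = 3: [0↦0, 1↦3, 2↦1, 3↦4, 4↦2]  zeros at y ∈ {0}
  x = 4: [0↦1, 1↦1, 2↦1, 3↦1, 4↦1]  zeros at y ∈ ∅
Collecting zeros: affine points = {(0, 1), (1, 1), (2, 0), (3, 0)}.
Total count |C(F_5)_aff| = 4.
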